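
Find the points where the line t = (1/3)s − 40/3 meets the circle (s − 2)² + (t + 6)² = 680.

Substitute t = (−40 + s)/3:
10s² − 80s − 5600 = 0  ⟹  s² − 8s − 560 = 0
s = 28 or s = −20, giving (28, −4) and (−20, −20).

(−20, −20) and (28, −4)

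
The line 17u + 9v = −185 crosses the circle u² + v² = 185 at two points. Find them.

(−13, 4) and (−4, −13)

From the line, v = (−185 − 17u)/9. Substituting:
370u² + 6290u + 19240 = 0  ⟹  u² + 17u + 52 = 0
u = −4 or u = −13, giving (−4, −13) and (−13, 4).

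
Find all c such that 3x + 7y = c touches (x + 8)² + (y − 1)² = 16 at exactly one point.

For a tangent, require d(centre, line) = r = 4.
|3·(−8) + 7·1 − c| / √58 = 4
|c − (−17)| = 4√58.

c = −17 ± 4√58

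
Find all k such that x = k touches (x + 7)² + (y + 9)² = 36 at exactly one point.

Tangency holds when the distance from the centre (−7, −9) to the line equals the radius 6:
|1·(−7) + 0·(−9) − k| / √1 = 6
|k − (−7)| = 6, so k = −1 or k = −13.

k = −13 or k = −1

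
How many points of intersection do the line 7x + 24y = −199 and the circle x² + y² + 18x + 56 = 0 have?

d² = (7·(−9) + 24·0 − (−199))²/625 = 18496/625; r² = 25.
Since d² > r², the line lies outside the circle.

0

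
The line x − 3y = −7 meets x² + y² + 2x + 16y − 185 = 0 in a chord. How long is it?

8√10

Express y = (7 + x)/3 and substitute into the circle:
10x² + 80x − 1280 = 0  ⟹  x² + 8x − 128 = 0
x = 8 or x = −16, giving (8, 5) and (−16, −3).
Chord length = distance between (8, 5) and (−16, −3) = √640 = 8√10.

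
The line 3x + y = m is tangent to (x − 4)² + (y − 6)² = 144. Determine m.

For a tangent, require d(centre, line) = r = 12.
|3·4 + 1·6 − m| / √10 = 12
|m − (18)| = 12√10.

m = 18 ± 12√10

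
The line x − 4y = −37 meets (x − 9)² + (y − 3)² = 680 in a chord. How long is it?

From the line, y = (37 + x)/4. Substituting:
17x² − 238x − 8959 = 0  ⟹  x² − 14x − 527 = 0
x = 31 or x = −17, giving (31, 17) and (−17, 5).
|(31, 17) − (−17, 5)| = √((48)² + (12)²) = 12√17.

12√17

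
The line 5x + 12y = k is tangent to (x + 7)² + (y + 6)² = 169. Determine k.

k = −276 or k = 62

The line touches the circle iff its distance from (−7, −6) is 13:
|5·(−7) + 12·(−6) − k| / √169 = 13
|k − (−107)| = 13·13, so k = 62 or k = −276.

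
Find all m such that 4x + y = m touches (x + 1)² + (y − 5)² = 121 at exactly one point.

m = 1 ± 11√17

The line touches the circle iff its distance from (−1, 5) is 11:
|4·(−1) + 1·5 − m| / √17 = 11
|m − (1)| = 11√17.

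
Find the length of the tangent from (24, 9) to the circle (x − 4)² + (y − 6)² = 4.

9√5

The centre is (4, 6) and r = 2. The square of the distance from P to the centre is 400 + 9 = 409.
By the tangent–radius right angle, tangent length = √(|PO|² − r²) = √405 = 9√5.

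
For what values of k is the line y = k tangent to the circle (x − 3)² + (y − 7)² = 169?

For a tangent, require d(centre, line) = r = 13.
|0·3 + 1·7 − k| / √1 = 13
|k − (7)| = 13, so k = 20 or k = −6.

k = −6 or k = 20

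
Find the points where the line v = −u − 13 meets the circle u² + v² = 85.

(−7, −6) and (−6, −7)

Substitute v = −u − 13:
2u² + 26u + 84 = 0  ⟹  u² + 13u + 42 = 0
u = −6 or u = −7, giving (−6, −7) and (−7, −6).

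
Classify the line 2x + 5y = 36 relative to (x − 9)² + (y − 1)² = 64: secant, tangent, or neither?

Substituting the line into the circle gives 29x² − 574x + 1386 = 0.
Discriminant = (−574)² − 4·29·(1386) = 168700 > 0.
Two real roots: the line is a secant.

secant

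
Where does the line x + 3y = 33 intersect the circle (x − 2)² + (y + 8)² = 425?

(−3, 12) and (18, 5)

Substitute y = (33 − x)/3:
10x² − 150x − 540 = 0  ⟹  x² − 15x − 54 = 0
x = 18 or x = −3, giving (18, 5) and (−3, 12).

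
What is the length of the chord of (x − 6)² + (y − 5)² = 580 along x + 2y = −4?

Centre (6, 5), r² = 580. Perpendicular distance d from centre to line = |20| / √5 = 20/√5.
Chord = 2√(r² − d²) = 2·√(500) = 20√5.

20√5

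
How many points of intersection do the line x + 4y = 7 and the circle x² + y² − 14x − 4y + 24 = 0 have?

Centre (7, 2), r² = 29. Distance² from centre to line = (8)²/17 = 64/17.
Since d² < r², the line cuts the circle twice.

2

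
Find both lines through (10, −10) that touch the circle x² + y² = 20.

Let a tangent through (10, −10) have slope m. Its distance from (0, 0) must equal 2√5:
(−10m − (10))² = 20(m² + 1)
2m² + 5m + 2 = 0, so m = −1/2 or m = −2.
Through (10, −10) these give x + 2y = −10 and 2x + y = 10.

x + 2y = −10 and 2x + y = 10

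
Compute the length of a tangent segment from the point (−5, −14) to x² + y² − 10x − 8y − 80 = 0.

√303

With centre O = (5, 4), |OP|² = 424 and r² = 121.
Power of the point: PT² = |PO|² − r² = 303, so PT = √303.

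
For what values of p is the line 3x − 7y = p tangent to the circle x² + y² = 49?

p = ±7√58

The line touches the circle iff its distance from (0, 0) is 7:
|3·0 − 7·0 − p| / √58 = 7
|p| = 7√58.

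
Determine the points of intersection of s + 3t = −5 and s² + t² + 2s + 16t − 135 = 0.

(−11, 2) and (13, −6)

From the line, t = (−5 − s)/3. Substituting:
10s² − 20s − 1430 = 0  ⟹  s² − 2s − 143 = 0
s = 13 or s = −11, giving (13, −6) and (−11, 2).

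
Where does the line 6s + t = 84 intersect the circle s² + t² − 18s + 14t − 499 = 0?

(11, 18) and (19, −30)

From the line, t = −6s + 84. Substituting:
37s² − 1110s + 7733 = 0  ⟹  s² − 30s + 209 = 0
s = 19 or s = 11, giving (19, −30) and (11, 18).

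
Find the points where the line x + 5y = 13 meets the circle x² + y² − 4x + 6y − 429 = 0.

(−17, 6) and (23, −2)

Substitute y = (13 − x)/5:
26x² − 156x − 10166 = 0  ⟹  x² − 6x − 391 = 0
x = 23 or x = −17, giving (23, −2) and (−17, 6).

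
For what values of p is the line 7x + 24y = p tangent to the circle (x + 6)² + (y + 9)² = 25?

p = −383 or p = −133

Tangency holds when the distance from the centre (−6, −9) to the line equals the radius 5:
|7·(−6) + 24·(−9) − p| / √625 = 5
|p − (−258)| = 5·25, so p = −133 or p = −383.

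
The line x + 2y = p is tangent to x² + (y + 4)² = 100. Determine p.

Tangency holds when the distance from the centre (0, −4) to the line equals the radius 10:
|1·0 + 2·(−4) − p| / √5 = 10
|p − (−8)| = 10√5.

p = −8 ± 10√5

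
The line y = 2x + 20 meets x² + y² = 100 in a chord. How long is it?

4√5

Express y = 2x + 20 and substitute into the circle:
5x² + 80x + 300 = 0  ⟹  x² + 16x + 60 = 0
x = −6 or x = −10, giving (−6, 8) and (−10, 0).
|(−6, 8) − (−10, 0)| = √((4)² + (8)²) = 4√5.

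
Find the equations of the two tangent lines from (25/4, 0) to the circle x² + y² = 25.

4x − 3y = 25 and 4x + 3y = 25

A line y − (0) = m(x − (25/4)) is tangent when its distance from (0, 0) is 5:
[m·(−25/4) − (0)]² = 25(m² + 1)
9m² − 16 = 0, so m = 4/3 or m = −4/3.
Through (25/4, 0) these give 4x − 3y = 25 and 4x + 3y = 25.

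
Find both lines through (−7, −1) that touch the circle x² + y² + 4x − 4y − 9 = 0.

x + 4y = −11 and 4x − y = −27

Write the tangent as mx − y + (−1 − m·(−7)) = 0 and set its distance from the centre to √17:
(5m − (3))² = 17(m² + 1)
4m² − 15m − 4 = 0, so m = −1/4 or m = 4.
Through (−7, −1) these give x + 4y = −11 and 4x − y = −27.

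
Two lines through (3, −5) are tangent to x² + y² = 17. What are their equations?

4x − y = 17 and x + 4y = −17

A line y − (−5) = m(x − (3)) is tangent when its distance from (0, 0) is √17:
(−3m − (5))² = 17(m² + 1)
4m² − 15m − 4 = 0, so m = 4 or m = −1/4.
With m = 4: 4x − y = 17. With m = −1/4: x + 4y = −17.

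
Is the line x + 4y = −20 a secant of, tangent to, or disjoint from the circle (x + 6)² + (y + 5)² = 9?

secant

d² = (1·(−6) + 4·(−5) − (−20))²/17 = 36/17; r² = 9.
Since d² < r², the line cuts the circle twice.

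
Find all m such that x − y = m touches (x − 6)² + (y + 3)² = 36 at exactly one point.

The line touches the circle iff its distance from (6, −3) is 6:
|1·6 − 1·(−3) − m| / √2 = 6
|m − (9)| = 6√2.

m = 9 ± 6√2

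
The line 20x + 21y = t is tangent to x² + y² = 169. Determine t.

t = −377 or t = 377

The line touches the circle iff its distance from (0, 0) is 13:
|20·0 + 21·0 − t| / √841 = 13
|t| = 13·29, so t = 377 or t = −377.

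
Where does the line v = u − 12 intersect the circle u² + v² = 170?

(−1, −13) and (13, 1)

From the line, v = u − 12. Substituting:
2u² − 24u − 26 = 0  ⟹  u² − 12u − 13 = 0
u = 13 or u = −1, giving (13, 1) and (−1, −13).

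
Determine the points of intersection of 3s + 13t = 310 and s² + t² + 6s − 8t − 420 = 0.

Express t = (310 − 3s)/13 and substitute into the circle:
178s² − 534s − 7120 = 0  ⟹  s² − 3s − 40 = 0
s = 8 or s = −5, giving (8, 22) and (−5, 25).

(−5, 25) and (8, 22)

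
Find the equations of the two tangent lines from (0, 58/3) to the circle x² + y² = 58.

7x + 3y = 58 and 7x − 3y = −58

Write the tangent as mx − y + (58/3 − m·(0)) = 0 and set its distance from the centre to √58:
(0m − (−58/3))² = 58(m² + 1)
9m² − 49 = 0, so m = −7/3 or m = 7/3.
Through (0, 58/3) these give 7x + 3y = 58 and 7x − 3y = −58.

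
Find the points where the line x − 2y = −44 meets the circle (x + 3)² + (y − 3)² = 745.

(−30, 7) and (10, 27)

Express y = (44 + x)/2 and substitute into the circle:
5x² + 100x − 1500 = 0  ⟹  x² + 20x − 300 = 0
x = 10 or x = −30, giving (10, 27) and (−30, 7).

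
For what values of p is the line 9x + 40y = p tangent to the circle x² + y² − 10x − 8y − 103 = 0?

The line touches the circle iff its distance from (5, 4) is 12:
|9·5 + 40·4 − p| / √1681 = 12
|p − (205)| = 12·41, so p = 697 or p = −287.

p = −287 or p = 697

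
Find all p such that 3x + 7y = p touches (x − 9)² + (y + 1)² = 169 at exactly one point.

Tangency holds when the distance from the centre (9, −1) to the line equals the radius 13:
|3·9 + 7·(−1) − p| / √58 = 13
|p − (20)| = 13√58.

p = 20 ± 13√58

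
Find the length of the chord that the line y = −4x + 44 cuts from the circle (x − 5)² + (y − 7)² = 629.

12√17

Substitute y = −4x + 44:
17x² − 306x + 765 = 0  ⟹  x² − 18x + 45 = 0
x = 15 or x = 3, giving (15, −16) and (3, 32).
|(15, −16) − (3, 32)| = √((12)² + (−48)²) = 12√17.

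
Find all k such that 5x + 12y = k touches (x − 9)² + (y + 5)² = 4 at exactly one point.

For a tangent, require d(centre, line) = r = 2.
|5·9 + 12·(−5) − k| / √169 = 2
|k − (−15)| = 2·13, so k = 11 or k = −41.

k = −41 or k = 11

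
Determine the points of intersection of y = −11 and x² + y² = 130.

(−3, −11) and (3, −11)

Express y = −11 and substitute into the circle:
x² − 9 = 0
x = 3 or x = −3, giving (3, −11) and (−3, −11).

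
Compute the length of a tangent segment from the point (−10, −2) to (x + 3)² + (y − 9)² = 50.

2√30

With centre O = (−3, 9), |OP|² = 170 and r² = 50.
The tangent meets the radius at right angles, so tangent² = |PO|² − r² = 170 − 50 = 120.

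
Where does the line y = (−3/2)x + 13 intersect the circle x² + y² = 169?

Substitute y = (26 − 3x)/2:
13x² − 156x = 0  ⟹  x² − 12x = 0
x = 12 or x = 0, giving (12, −5) and (0, 13).

(0, 13) and (12, −5)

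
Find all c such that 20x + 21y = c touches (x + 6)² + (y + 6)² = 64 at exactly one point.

Tangency holds when the distance from the centre (−6, −6) to the line equals the radius 8:
|20·(−6) + 21·(−6) − c| / √841 = 8
|c − (−246)| = 8·29, so c = −14 or c = −478.

c = −478 or c = −14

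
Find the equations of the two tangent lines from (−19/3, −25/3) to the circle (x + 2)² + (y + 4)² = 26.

Let a tangent through (−19/3, −25/3) have slope m. Its distance from (−2, −4) must equal √26:
(13/3m − (13/3))² = 26(m² + 1)
5m² + 26m + 5 = 0, so m = −1/5 or m = −5.
Through (−19/3, −25/3) these give x + 5y = −48 and 5x + y = −40.

x + 5y = −48 and 5x + y = −40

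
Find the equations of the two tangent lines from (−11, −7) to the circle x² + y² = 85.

9x − 2y = −85 and 2x + 9y = −85

Write the tangent as mx − y + (−7 − m·(−11)) = 0 and set its distance from the centre to √85:
[m·(11) − (7)]² = 85(m² + 1)
18m² − 77m − 18 = 0, so m = 9/2 or m = −2/9.
With m = 9/2: 9x − 2y = −85. With m = −2/9: 2x + 9y = −85.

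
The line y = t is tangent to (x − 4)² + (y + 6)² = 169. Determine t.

t = −19 or t = 7

The line touches the circle iff its distance from (4, −6) is 13:
|0·4 + 1·(−6) − t| / √1 = 13
|t − (−6)| = 13, so t = 7 or t = −19.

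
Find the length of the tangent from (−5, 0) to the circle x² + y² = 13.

With centre O = (0, 0), |OP|² = 25 and r² = 13.
By the tangent–radius right angle, tangent length = √(|PO|² − r²) = √12 = 2√3.

2√3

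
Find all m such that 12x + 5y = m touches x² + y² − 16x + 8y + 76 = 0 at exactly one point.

The line touches the circle iff its distance from (8, −4) is 2:
|12·8 + 5·(−4) − m| / √169 = 2
|m − (76)| = 2·13, so m = 102 or m = 50.

m = 50 or m = 102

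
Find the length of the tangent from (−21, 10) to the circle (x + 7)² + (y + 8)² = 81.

With centre O = (−7, −8), |OP|² = 520 and r² = 81.
The tangent meets the radius at right angles, so tangent² = |PO|² − r² = 520 − 81 = 439.

√439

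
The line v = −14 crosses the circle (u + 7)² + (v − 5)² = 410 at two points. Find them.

Express v = −14 and substitute into the circle:
u² + 14u = 0
u = 0 or u = −14, giving (0, −14) and (−14, −14).

(−14, −14) and (0, −14)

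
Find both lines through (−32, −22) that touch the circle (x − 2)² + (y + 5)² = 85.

Write the tangent as mx − y + (−22 − m·(−32)) = 0 and set its distance from the centre to √85:
[m·(34) − (17)]² = 85(m² + 1)
63m² − 68m + 12 = 0, so m = 2/9 or m = 6/7.
Through (−32, −22) these give 2x − 9y = 134 and 6x − 7y = −38.

2x − 9y = 134 and 6x − 7y = −38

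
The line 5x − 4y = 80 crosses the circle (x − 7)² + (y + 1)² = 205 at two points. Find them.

From the line, y = (−80 + 5x)/4. Substituting:
41x² − 984x + 3280 = 0  ⟹  x² − 24x + 80 = 0
x = 20 or x = 4, giving (20, 5) and (4, −15).

(4, −15) and (20, 5)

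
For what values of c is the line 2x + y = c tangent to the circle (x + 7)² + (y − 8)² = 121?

c = −6 ± 11√5

For a tangent, require d(centre, line) = r = 11.
|2·(−7) + 1·8 − c| / √5 = 11
|c − (−6)| = 11√5.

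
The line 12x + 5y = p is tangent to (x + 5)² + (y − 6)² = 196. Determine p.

p = −212 or p = 152

Tangency holds when the distance from the centre (−5, 6) to the line equals the radius 14:
|12·(−5) + 5·6 − p| / √169 = 14
|p − (−30)| = 14·13, so p = 152 or p = −212.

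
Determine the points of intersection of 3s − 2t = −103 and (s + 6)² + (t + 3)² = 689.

Express t = (103 + 3s)/2 and substitute into the circle:
13s² + 702s + 9269 = 0  ⟹  s² + 54s + 713 = 0
s = −23 or s = −31, giving (−23, 17) and (−31, 5).

(−31, 5) and (−23, 17)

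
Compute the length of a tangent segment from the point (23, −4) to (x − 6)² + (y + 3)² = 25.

Centre (6, −3), r² = 25. |PO|² = (17)² + (−1)² = 290.
By the tangent–radius right angle, tangent length = √(|PO|² − r²) = √265.

√265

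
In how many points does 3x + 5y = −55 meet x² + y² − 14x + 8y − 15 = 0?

0

Substituting the line into the circle gives 34x² − 140x + 450 = 0.
Discriminant = (−140)² − 4·34·(450) = −41600 < 0.
No real roots: the line does not meet the circle.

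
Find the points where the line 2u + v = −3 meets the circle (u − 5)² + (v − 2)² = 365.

(−9, 15) and (7, −17)

From the line, v = −2u − 3. Substituting:
5u² + 10u − 315 = 0  ⟹  u² + 2u − 63 = 0
u = 7 or u = −9, giving (7, −17) and (−9, 15).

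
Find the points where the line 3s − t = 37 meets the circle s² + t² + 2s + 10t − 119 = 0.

(8, −13) and (11, −4)

From the line, t = 3s − 37. Substituting:
10s² − 190s + 880 = 0  ⟹  s² − 19s + 88 = 0
s = 11 or s = 8, giving (11, −4) and (8, −13).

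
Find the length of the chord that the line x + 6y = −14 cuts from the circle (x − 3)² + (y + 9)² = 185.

4√37

Express y = (−14 − x)/6 and substitute into the circle:
37x² − 296x − 4736 = 0  ⟹  x² − 8x − 128 = 0
x = 16 or x = −8, giving (16, −5) and (−8, −1).
Chord length = distance between (16, −5) and (−8, −1) = √592 = 4√37.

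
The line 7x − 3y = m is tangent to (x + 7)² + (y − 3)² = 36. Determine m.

The line touches the circle iff its distance from (−7, 3) is 6:
|7·(−7) − 3·3 − m| / √58 = 6
|m − (−58)| = 6√58.

m = −58 ± 6√58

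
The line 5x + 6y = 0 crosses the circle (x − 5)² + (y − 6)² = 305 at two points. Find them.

Express y = (−5x)/6 and substitute into the circle:
61x² − 8784 = 0  ⟹  x² − 144 = 0
x = 12 or x = −12, giving (12, −10) and (−12, 10).

(−12, 10) and (12, −10)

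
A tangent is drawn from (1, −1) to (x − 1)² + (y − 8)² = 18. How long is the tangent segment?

Centre (1, 8), r² = 18. |PO|² = (0)² + (−9)² = 81.
Power of the point: PT² = |PO|² − r² = 63, so PT = 3√7.

3√7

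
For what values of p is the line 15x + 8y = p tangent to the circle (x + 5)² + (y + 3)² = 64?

p = −235 or p = 37

Tangency holds when the distance from the centre (−5, −3) to the line equals the radius 8:
|15·(−5) + 8·(−3) − p| / √289 = 8
|p − (−99)| = 8·17, so p = 37 or p = −235.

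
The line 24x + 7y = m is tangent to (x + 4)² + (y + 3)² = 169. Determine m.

Tangency holds when the distance from the centre (−4, −3) to the line equals the radius 13:
|24·(−4) + 7·(−3) − m| / √625 = 13
|m − (−117)| = 13·25, so m = 208 or m = −442.

m = −442 or m = 208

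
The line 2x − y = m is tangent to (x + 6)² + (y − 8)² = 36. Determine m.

Tangency holds when the distance from the centre (−6, 8) to the line equals the radius 6:
|2·(−6) − 1·8 − m| / √5 = 6
|m − (−20)| = 6√5.

m = −20 ± 6√5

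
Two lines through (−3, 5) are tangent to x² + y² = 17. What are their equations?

Write the tangent as mx − y + (5 − m·(−3)) = 0 and set its distance from the centre to √17:
[m·(3) − (−5)]² = 17(m² + 1)
4m² − 15m − 4 = 0, so m = −1/4 or m = 4.
Through (−3, 5) these give x + 4y = 17 and 4x − y = −17.

x + 4y = 17 and 4x − y = −17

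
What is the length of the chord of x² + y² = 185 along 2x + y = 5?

12√5

The distance from (0, 0) to the line is 5/√5, and r² = 185.
Half the chord is √(r² − d²) = √(180), so the full chord is 12√5.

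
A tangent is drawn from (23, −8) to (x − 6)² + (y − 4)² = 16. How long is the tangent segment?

√417

With centre O = (6, 4), |OP|² = 433 and r² = 16.
By the tangent–radius right angle, tangent length = √(|PO|² − r²) = √417.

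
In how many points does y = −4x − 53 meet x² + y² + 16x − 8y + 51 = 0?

0

d² = (4·(−8) + 1·4 − (−53))²/17 = 625/17; r² = 29.
Since d² > r², the line lies outside the circle.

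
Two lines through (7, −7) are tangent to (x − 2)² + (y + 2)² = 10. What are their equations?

x + 3y = −14 and 3x + y = 14

A line y − (−7) = m(x − (7)) is tangent when its distance from (2, −2) is √10:
[m·(−5) − (5)]² = 10(m² + 1)
3m² + 10m + 3 = 0, so m = −1/3 or m = −3.
With m = −1/3: x + 3y = −14. With m = −3: 3x + y = 14.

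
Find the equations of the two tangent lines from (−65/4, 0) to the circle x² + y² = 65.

4x + 7y = −65 and 4x − 7y = −65

A line y − (0) = m(x − (−65/4)) is tangent when its distance from (0, 0) is √65:
[m·(65/4) − (0)]² = 65(m² + 1)
49m² − 16 = 0, so m = −4/7 or m = 4/7.
Through (−65/4, 0) these give 4x + 7y = −65 and 4x − 7y = −65.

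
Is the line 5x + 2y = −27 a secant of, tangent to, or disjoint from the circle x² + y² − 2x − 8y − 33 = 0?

disjoint

Substituting the line into the circle gives 29x² + 342x + 1029 = 0.
Discriminant = (342)² − 4·29·(1029) = −2400 < 0.
No real roots: the line does not meet the circle.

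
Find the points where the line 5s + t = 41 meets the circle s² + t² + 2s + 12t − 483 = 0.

(5, 16) and (13, −24)

From the line, t = −5s + 41. Substituting:
26s² − 468s + 1690 = 0  ⟹  s² − 18s + 65 = 0
s = 13 or s = 5, giving (13, −24) and (5, 16).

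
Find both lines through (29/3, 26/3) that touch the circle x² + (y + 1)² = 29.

5x − 2y = 31 and 2x − 5y = −24

Let a tangent through (29/3, 26/3) have slope m. Its distance from (0, −1) must equal √29:
(−29/3m − (−29/3))² = 29(m² + 1)
10m² − 29m + 10 = 0, so m = 5/2 or m = 2/5.
Through (29/3, 26/3) these give 5x − 2y = 31 and 2x − 5y = −24.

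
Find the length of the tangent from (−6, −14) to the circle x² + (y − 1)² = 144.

3√13

Centre (0, 1), r² = 144. |PO|² = (−6)² + (−15)² = 261.
By the tangent–radius right angle, tangent length = √(|PO|² − r²) = √117 = 3√13.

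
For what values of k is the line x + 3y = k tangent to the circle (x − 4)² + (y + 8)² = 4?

k = −20 ± 2√10

Tangency holds when the distance from the centre (4, −8) to the line equals the radius 2:
|1·4 + 3·(−8) − k| / √10 = 2
|k − (−20)| = 2√10.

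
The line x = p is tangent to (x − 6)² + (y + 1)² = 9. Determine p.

p = 3 or p = 9

For a tangent, require d(centre, line) = r = 3.
|1·6 + 0·(−1) − p| / √1 = 3
|p − (6)| = 3, so p = 9 or p = 3.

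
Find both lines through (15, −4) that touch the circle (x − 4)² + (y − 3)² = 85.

2x − 9y = 66 and 9x + 2y = 127

Write the tangent as mx − y + (−4 − m·(15)) = 0 and set its distance from the centre to √85:
[m·(−11) − (7)]² = 85(m² + 1)
18m² + 77m − 18 = 0, so m = 2/9 or m = −9/2.
With m = 2/9: 2x − 9y = 66. With m = −9/2: 9x + 2y = 127.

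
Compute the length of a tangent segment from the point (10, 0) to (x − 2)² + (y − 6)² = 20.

Centre (2, 6), r² = 20. |PO|² = (8)² + (−6)² = 100.
The tangent meets the radius at right angles, so tangent² = |PO|² − r² = 100 − 20 = 80.

4√5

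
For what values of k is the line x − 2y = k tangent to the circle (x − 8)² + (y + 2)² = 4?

k = 12 ± 2√5

For a tangent, require d(centre, line) = r = 2.
|1·8 − 2·(−2) − k| / √5 = 2
|k − (12)| = 2√5.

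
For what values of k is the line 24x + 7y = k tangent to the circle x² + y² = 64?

For a tangent, require d(centre, line) = r = 8.
|24·0 + 7·0 − k| / √625 = 8
|k| = 8·25, so k = 200 or k = −200.

k = −200 or k = 200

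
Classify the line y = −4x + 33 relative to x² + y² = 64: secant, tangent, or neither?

neither

Centre (0, 0), r² = 64. Distance² from centre to line = (−33)²/17 = 1089/17.
Since d² > r², the line lies outside the circle.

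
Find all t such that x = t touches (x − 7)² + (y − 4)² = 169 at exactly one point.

t = −6 or t = 20

For a tangent, require d(centre, line) = r = 13.
|1·7 + 0·4 − t| / √1 = 13
|t − (7)| = 13, so t = 20 or t = −6.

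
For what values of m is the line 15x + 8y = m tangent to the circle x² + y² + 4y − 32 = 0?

m = −118 or m = 86

The line touches the circle iff its distance from (0, −2) is 6:
|15·0 + 8·(−2) − m| / √289 = 6
|m − (−16)| = 6·17, so m = 86 or m = −118.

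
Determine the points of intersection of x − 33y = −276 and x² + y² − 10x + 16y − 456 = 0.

From the line, y = (276 + x)/33. Substituting:
1090x² − 9810x − 274680 = 0  ⟹  x² − 9x − 252 = 0
x = 21 or x = −12, giving (21, 9) and (−12, 8).

(−12, 8) and (21, 9)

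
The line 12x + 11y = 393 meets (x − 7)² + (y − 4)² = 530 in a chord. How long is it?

The distance from (7, 4) to the line is 265/√265, and r² = 530.
Chord = 2√(r² − d²) = 2·√(265) = 2√265.

2√265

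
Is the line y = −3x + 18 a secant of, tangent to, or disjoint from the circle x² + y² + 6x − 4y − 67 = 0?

secant

Centre (−3, 2), r² = 80. Distance² from centre to line = (−25)²/10 = 125/2.
Since d² < r², the line cuts the circle twice.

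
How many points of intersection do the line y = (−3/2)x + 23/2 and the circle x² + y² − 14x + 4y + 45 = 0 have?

2

d² = (3·7 + 2·(−2) − (23))²/13 = 36/13; r² = 8.
Since d² < r², the line cuts the circle twice.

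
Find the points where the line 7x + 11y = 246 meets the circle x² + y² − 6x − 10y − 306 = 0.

(−1, 23) and (21, 9)

Substitute y = (246 − 7x)/11:
170x² − 3400x − 3570 = 0  ⟹  x² − 20x − 21 = 0
x = 21 or x = −1, giving (21, 9) and (−1, 23).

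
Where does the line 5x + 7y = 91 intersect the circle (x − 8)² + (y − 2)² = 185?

(0, 13) and (21, −2)

Substitute y = (91 − 5x)/7:
74x² − 1554x = 0  ⟹  x² − 21x = 0
x = 21 or x = 0, giving (21, −2) and (0, 13).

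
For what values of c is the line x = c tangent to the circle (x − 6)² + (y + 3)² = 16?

For a tangent, require d(centre, line) = r = 4.
|1·6 + 0·(−3) − c| / √1 = 4
|c − (6)| = 4, so c = 10 or c = 2.

c = 2 or c = 10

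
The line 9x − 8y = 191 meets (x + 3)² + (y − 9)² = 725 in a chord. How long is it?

From the line, y = (−191 + 9x)/8. Substituting:
145x² − 4350x + 23345 = 0  ⟹  x² − 30x + 161 = 0
x = 23 or x = 7, giving (23, 2) and (7, −16).
|(23, 2) − (7, −16)| = √((16)² + (18)²) = 2√145.

2√145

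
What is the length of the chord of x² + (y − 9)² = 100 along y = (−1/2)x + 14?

8√5

The distance from (0, 9) to the line is 10/√5, and r² = 100.
Chord = 2√(r² − d²) = 2·√(80) = 8√5.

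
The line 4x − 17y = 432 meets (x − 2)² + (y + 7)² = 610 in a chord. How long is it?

2√305

Substitute y = (−432 + 4x)/17:
305x² − 3660x − 77165 = 0  ⟹  x² − 12x − 253 = 0
x = 23 or x = −11, giving (23, −20) and (−11, −28).
|(23, −20) − (−11, −28)| = √((34)² + (8)²) = 2√305.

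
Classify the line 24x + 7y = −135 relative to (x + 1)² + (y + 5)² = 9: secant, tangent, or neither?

Centre (−1, −5), r² = 9. Distance² from centre to line = (76)²/625 = 5776/625.
Since d² > r², the line lies outside the circle.

neither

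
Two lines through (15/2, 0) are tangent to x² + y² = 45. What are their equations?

A line y − (0) = m(x − (15/2)) is tangent when its distance from (0, 0) is 3√5:
(−15/2m − (0))² = 45(m² + 1)
m² − 4 = 0, so m = −2 or m = 2.
Through (15/2, 0) these give 2x + y = 15 and 2x − y = 15.

2x + y = 15 and 2x − y = 15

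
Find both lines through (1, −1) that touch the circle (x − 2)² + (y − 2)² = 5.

2x + y = 1 and x − 2y = 3

A line y − (−1) = m(x − (1)) is tangent when its distance from (2, 2) is √5:
(1m − (3))² = 5(m² + 1)
2m² + 3m − 2 = 0, so m = −2 or m = 1/2.
With m = −2: 2x + y = 1. With m = 1/2: x − 2y = 3.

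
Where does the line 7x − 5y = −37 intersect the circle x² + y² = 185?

From the line, y = (37 + 7x)/5. Substituting:
74x² + 518x − 3256 = 0  ⟹  x² + 7x − 44 = 0
x = 4 or x = −11, giving (4, 13) and (−11, −8).

(−11, −8) and (4, 13)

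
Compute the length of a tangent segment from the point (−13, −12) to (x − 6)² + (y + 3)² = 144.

With centre O = (6, −3), |OP|² = 442 and r² = 144.
The tangent meets the radius at right angles, so tangent² = |PO|² − r² = 442 − 144 = 298.

√298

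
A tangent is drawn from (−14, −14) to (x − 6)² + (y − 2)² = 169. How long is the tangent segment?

√487

Centre (6, 2), r² = 169. |PO|² = (−20)² + (−16)² = 656.
By the tangent–radius right angle, tangent length = √(|PO|² − r²) = √487.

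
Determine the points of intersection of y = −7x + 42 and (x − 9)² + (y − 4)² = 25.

Substitute y = −7x + 42:
50x² − 550x + 1500 = 0  ⟹  x² − 11x + 30 = 0
x = 6 or x = 5, giving (6, 0) and (5, 7).

(5, 7) and (6, 0)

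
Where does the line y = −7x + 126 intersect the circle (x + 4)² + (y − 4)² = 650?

(15, 21) and (19, −7)

From the line, y = −7x + 126. Substituting:
50x² − 1700x + 14250 = 0  ⟹  x² − 34x + 285 = 0
x = 19 or x = 15, giving (19, −7) and (15, 21).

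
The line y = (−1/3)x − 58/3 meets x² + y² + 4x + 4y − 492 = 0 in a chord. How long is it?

10√10

The distance from (−2, −2) to the line is 50/√10, and r² = 500.
Chord = 2√(r² − d²) = 2·√(250) = 10√10.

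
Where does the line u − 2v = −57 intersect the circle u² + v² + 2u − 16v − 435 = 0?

Substitute v = (57 + u)/2:
5u² + 90u − 315 = 0  ⟹  u² + 18u − 63 = 0
u = 3 or u = −21, giving (3, 30) and (−21, 18).

(−21, 18) and (3, 30)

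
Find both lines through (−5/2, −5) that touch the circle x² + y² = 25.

4x + 3y = −25 and y = −5

Write the tangent as mx − y + (−5 − m·(−5/2)) = 0 and set its distance from the centre to 5:
(5/2m − (5))² = 25(m² + 1)
3m² + 4m = 0, so m = −4/3 or m = 0.
Through (−5/2, −5) these give 4x + 3y = −25 and y = −5.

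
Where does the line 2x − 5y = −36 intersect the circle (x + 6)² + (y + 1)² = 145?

From the line, y = (36 + 2x)/5. Substituting:
29x² + 464x − 1044 = 0  ⟹  x² + 16x − 36 = 0
x = 2 or x = −18, giving (2, 8) and (−18, 0).

(−18, 0) and (2, 8)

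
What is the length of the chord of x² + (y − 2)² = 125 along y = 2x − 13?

8√5

The distance from (0, 2) to the line is 15/√5, and r² = 125.
Chord = 2√(r² − d²) = 2·√(80) = 8√5.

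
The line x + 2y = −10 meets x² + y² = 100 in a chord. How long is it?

The distance from (0, 0) to the line is 10/√5, and r² = 100.
Half the chord is √(r² − d²) = √(80), so the full chord is 8√5.

8√5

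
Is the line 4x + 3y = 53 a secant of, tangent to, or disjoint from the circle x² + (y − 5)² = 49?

disjoint

Substituting the line into the circle gives 25x² − 304x + 1003 = 0.
Discriminant = (−304)² − 4·25·(1003) = −7884 < 0.
No real roots: the line does not meet the circle.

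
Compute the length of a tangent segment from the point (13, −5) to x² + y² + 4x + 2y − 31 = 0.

Centre (−2, −1), r² = 36. |PO|² = (15)² + (−4)² = 241.
By the tangent–radius right angle, tangent length = √(|PO|² − r²) = √205.

√205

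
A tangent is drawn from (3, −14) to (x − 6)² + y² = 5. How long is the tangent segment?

Centre (6, 0), r² = 5. |PO|² = (−3)² + (−14)² = 205.
The tangent meets the radius at right angles, so tangent² = |PO|² − r² = 205 − 5 = 200.

10√2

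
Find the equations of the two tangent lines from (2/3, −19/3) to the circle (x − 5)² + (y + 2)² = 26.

Write the tangent as mx − y + (−19/3 − m·(2/3)) = 0 and set its distance from the centre to √26:
(13/3m − (13/3))² = 26(m² + 1)
5m² + 26m + 5 = 0, so m = −5 or m = −1/5.
With m = −5: 5x + y = −3. With m = −1/5: x + 5y = −31.

5x + y = −3 and x + 5y = −31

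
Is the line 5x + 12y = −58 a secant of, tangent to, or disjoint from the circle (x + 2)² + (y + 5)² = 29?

secant

Substituting the line into the circle gives 169x² + 556x − 3596 = 0.
Δ = 309136 − (−2430896) = 2740032.
Two real roots: the line is a secant.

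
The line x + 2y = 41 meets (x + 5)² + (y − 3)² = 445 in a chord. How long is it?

10√5

Express y = (41 − x)/2 and substitute into the circle:
5x² − 30x − 455 = 0  ⟹  x² − 6x − 91 = 0
x = 13 or x = −7, giving (13, 14) and (−7, 24).
|(13, 14) − (−7, 24)| = √((20)² + (−10)²) = 10√5.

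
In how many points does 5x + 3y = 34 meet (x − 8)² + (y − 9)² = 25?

0

Substituting the line into the circle gives 34x² − 214x + 400 = 0.
Discriminant = (−214)² − 4·34·(400) = −8604 < 0.
No real roots: the line does not meet the circle.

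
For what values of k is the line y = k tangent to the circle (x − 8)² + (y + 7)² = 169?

k = −20 or k = 6

Tangency holds when the distance from the centre (8, −7) to the line equals the radius 13:
|0·8 + 1·(−7) − k| / √1 = 13
|k − (−7)| = 13, so k = 6 or k = −20.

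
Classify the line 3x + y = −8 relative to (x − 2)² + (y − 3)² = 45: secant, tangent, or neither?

Substituting the line into the circle gives 10x² + 62x + 80 = 0.
Discriminant = (62)² − 4·10·(80) = 644 > 0.
Two real roots: the line is a secant.

secant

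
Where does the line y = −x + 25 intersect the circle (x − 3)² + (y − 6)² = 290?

Express y = −x + 25 and substitute into the circle:
2x² − 44x + 80 = 0  ⟹  x² − 22x + 40 = 0
x = 20 or x = 2, giving (20, 5) and (2, 23).

(2, 23) and (20, 5)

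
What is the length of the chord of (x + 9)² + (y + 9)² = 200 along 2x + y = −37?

From the line, y = −2x − 37. Substituting:
5x² + 130x + 665 = 0  ⟹  x² + 26x + 133 = 0
x = −7 or x = −19, giving (−7, −23) and (−19, 1).
|(−7, −23) − (−19, 1)| = √((12)² + (−24)²) = 12√5.

12√5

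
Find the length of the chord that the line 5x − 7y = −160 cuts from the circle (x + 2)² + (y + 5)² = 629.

3√74

Substitute y = (160 + 5x)/7:
74x² + 2146x + 7400 = 0  ⟹  x² + 29x + 100 = 0
x = −4 or x = −25, giving (−4, 20) and (−25, 5).
Chord length = distance between (−4, 20) and (−25, 5) = √666 = 3√74.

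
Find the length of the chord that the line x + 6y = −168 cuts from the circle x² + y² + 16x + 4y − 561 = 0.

2√37

Express y = (−168 − x)/6 and substitute into the circle:
37x² + 888x + 3996 = 0  ⟹  x² + 24x + 108 = 0
x = −6 or x = −18, giving (−6, −27) and (−18, −25).
|(−6, −27) − (−18, −25)| = √((12)² + (−2)²) = 2√37.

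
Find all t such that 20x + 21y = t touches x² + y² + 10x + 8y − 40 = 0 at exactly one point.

The line touches the circle iff its distance from (−5, −4) is 9:
|20·(−5) + 21·(−4) − t| / √841 = 9
|t − (−184)| = 9·29, so t = 77 or t = −445.

t = −445 or t = 77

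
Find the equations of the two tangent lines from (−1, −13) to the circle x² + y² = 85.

A line y − (−13) = m(x − (−1)) is tangent when its distance from (0, 0) is √85:
[m·(1) − (13)]² = 85(m² + 1)
42m² + 13m − 42 = 0, so m = −7/6 or m = 6/7.
With m = −7/6: 7x + 6y = −85. With m = 6/7: 6x − 7y = 85.

7x + 6y = −85 and 6x − 7y = 85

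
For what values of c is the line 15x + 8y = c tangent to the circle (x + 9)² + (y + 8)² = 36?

Tangency holds when the distance from the centre (−9, −8) to the line equals the radius 6:
|15·(−9) + 8·(−8) − c| / √289 = 6
|c − (−199)| = 6·17, so c = −97 or c = −301.

c = −301 or c = −97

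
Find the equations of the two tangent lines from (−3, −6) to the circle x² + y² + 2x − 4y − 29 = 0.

Let a tangent through (−3, −6) have slope m. Its distance from (−1, 2) must equal √34:
(2m − (8))² = 34(m² + 1)
15m² + 16m − 15 = 0, so m = 3/5 or m = −5/3.
With m = 3/5: 3x − 5y = 21. With m = −5/3: 5x + 3y = −33.

3x − 5y = 21 and 5x + 3y = −33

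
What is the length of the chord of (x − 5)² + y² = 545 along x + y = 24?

Substitute y = −x + 24:
2x² − 58x + 56 = 0  ⟹  x² − 29x + 28 = 0
x = 28 or x = 1, giving (28, −4) and (1, 23).
Chord length = distance between (28, −4) and (1, 23) = √1458 = 27√2.

27√2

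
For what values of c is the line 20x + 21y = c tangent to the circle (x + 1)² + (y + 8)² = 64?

c = −420 or c = 44

Tangency holds when the distance from the centre (−1, −8) to the line equals the radius 8:
|20·(−1) + 21·(−8) − c| / √841 = 8
|c − (−188)| = 8·29, so c = 44 or c = −420.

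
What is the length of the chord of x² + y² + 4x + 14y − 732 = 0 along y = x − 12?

Centre (−2, −7), r² = 785. Perpendicular distance d from centre to line = |−7| / √2 = 7/√2.
Chord = 2√(r² − d²) = 2·√(1521/2) = 39√2.

39√2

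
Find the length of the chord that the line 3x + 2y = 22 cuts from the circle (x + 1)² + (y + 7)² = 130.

2√13

Express y = (22 − 3x)/2 and substitute into the circle:
13x² − 208x + 780 = 0  ⟹  x² − 16x + 60 = 0
x = 10 or x = 6, giving (10, −4) and (6, 2).
|(10, −4) − (6, 2)| = √((4)² + (−6)²) = 2√13.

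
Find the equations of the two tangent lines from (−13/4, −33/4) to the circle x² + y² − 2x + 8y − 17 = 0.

5x + 3y = −41 and 3x + 5y = −51

Let a tangent through (−13/4, −33/4) have slope m. Its distance from (1, −4) must equal √34:
[m·(17/4) − (17/4)]² = 34(m² + 1)
15m² + 34m + 15 = 0, so m = −5/3 or m = −3/5.
With m = −5/3: 5x + 3y = −41. With m = −3/5: 3x + 5y = −51.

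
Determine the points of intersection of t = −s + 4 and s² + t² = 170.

(−7, 11) and (11, −7)

Express t = −s + 4 and substitute into the circle:
2s² − 8s − 154 = 0  ⟹  s² − 4s − 77 = 0
s = 11 or s = −7, giving (11, −7) and (−7, 11).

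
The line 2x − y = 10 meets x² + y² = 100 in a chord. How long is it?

8√5

Substitute y = 2x − 10:
5x² − 40x = 0  ⟹  x² − 8x = 0
x = 8 or x = 0, giving (8, 6) and (0, −10).
|(8, 6) − (0, −10)| = √((8)² + (16)²) = 8√5.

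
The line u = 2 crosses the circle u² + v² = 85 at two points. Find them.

(2, −9) and (2, 9)

The line gives u = 2. Substituting into the circle:
v² − 81 = 0
v = 9 or v = −9, giving (2, 9) and (2, −9).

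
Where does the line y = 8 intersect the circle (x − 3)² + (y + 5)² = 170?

Substitute y = 8:
x² − 6x + 8 = 0
x = 4 or x = 2, giving (4, 8) and (2, 8).

(2, 8) and (4, 8)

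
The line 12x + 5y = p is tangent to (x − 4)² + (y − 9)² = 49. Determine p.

p = 2 or p = 184

For a tangent, require d(centre, line) = r = 7.
|12·4 + 5·9 − p| / √169 = 7
|p − (93)| = 7·13, so p = 184 or p = 2.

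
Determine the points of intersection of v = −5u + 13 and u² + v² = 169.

(0, 13) and (5, −12)

Express v = −5u + 13 and substitute into the circle:
26u² − 130u = 0  ⟹  u² − 5u = 0
u = 5 or u = 0, giving (5, −12) and (0, 13).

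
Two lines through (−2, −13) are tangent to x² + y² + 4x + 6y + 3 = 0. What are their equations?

Let a tangent through (−2, −13) have slope m. Its distance from (−2, −3) must equal √10:
[m·(0) − (10)]² = 10(m² + 1)
m² − 9 = 0, so m = −3 or m = 3.
With m = −3: 3x + y = −19. With m = 3: 3x − y = 7.

3x + y = −19 and 3x − y = 7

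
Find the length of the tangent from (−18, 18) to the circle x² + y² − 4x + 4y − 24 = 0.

Centre (2, −2), r² = 32. |PO|² = (−20)² + (20)² = 800.
By the tangent–radius right angle, tangent length = √(|PO|² − r²) = √768 = 16√3.

16√3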